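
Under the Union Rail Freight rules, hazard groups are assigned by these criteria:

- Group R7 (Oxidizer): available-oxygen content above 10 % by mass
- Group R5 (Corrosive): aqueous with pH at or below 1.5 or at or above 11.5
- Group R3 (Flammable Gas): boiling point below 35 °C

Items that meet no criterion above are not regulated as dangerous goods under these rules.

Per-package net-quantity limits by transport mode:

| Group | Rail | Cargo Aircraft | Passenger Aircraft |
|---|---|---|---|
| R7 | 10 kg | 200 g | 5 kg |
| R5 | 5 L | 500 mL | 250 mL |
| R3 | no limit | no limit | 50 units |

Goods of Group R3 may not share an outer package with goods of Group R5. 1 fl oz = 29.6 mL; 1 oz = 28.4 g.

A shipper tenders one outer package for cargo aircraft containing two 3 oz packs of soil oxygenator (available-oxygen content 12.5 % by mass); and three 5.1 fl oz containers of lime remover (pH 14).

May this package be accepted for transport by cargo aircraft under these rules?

Yes

The soil oxygenator has available-oxygen content 12.5 % by mass, which is > 10 % by mass, so it is Group R7 (Oxidizer).
With pH 14 (≥ 11.5), the lime remover falls in Group R5.
Group R7 quantity: two 3 oz packs = 170.4 g.
170.4 g ≤ 200 g (cargo aircraft limit, Group R7) — within limit.
Group R5 quantity: three 5.1 fl oz containers = 452.88 mL.
That is within the Group R5 cargo aircraft limit of 500 mL.
The segregation rule (Group R3 with Group R5) does not apply to Group R7 with Group R5.
Every hazard group is within its cargo aircraft limit and no segregation rule is violated.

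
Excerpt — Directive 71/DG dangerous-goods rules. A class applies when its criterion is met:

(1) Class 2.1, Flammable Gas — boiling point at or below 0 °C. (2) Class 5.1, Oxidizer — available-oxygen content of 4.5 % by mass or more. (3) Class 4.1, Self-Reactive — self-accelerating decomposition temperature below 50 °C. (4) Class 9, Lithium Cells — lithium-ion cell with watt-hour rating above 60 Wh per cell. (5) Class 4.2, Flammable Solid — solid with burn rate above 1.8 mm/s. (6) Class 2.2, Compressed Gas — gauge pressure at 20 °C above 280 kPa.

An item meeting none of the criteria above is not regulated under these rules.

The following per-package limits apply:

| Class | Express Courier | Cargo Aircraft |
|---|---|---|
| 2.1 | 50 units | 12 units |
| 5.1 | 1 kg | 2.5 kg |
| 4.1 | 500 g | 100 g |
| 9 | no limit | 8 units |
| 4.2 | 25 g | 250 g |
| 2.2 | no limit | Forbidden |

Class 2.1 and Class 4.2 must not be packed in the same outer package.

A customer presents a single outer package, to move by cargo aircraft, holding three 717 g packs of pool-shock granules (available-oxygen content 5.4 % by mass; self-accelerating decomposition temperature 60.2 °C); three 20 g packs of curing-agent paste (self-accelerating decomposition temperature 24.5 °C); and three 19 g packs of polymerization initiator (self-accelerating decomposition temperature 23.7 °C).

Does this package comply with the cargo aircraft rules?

No

With available-oxygen content 5.4 % by mass (≥ 4.5 % by mass), the pool-shock granules fall in Class 5.1.
The curing-agent paste has self-accelerating decomposition temperature 24.5 °C, which is < 50 °C, so it is Class 4.1 (Self-Reactive).
Polymerization initiator: self-accelerating decomposition temperature 23.7 °C < 50 °C → Class 4.1 (Self-Reactive).
Total Class 4.1: (three 20 g packs = 60 g) + (three 19 g packs = 57 g) = 117 g.
That exceeds the Class 4.1 cargo aircraft limit of 100 g.
Class 5.1 quantity: three 717 g packs = 2.151 kg.
2.151 kg ≤ 2.5 kg (cargo aircraft limit, Class 5.1) — within limit.
The segregation rule (Class 2.1 with Class 4.2) does not apply to Class 4.1 with Class 5.1.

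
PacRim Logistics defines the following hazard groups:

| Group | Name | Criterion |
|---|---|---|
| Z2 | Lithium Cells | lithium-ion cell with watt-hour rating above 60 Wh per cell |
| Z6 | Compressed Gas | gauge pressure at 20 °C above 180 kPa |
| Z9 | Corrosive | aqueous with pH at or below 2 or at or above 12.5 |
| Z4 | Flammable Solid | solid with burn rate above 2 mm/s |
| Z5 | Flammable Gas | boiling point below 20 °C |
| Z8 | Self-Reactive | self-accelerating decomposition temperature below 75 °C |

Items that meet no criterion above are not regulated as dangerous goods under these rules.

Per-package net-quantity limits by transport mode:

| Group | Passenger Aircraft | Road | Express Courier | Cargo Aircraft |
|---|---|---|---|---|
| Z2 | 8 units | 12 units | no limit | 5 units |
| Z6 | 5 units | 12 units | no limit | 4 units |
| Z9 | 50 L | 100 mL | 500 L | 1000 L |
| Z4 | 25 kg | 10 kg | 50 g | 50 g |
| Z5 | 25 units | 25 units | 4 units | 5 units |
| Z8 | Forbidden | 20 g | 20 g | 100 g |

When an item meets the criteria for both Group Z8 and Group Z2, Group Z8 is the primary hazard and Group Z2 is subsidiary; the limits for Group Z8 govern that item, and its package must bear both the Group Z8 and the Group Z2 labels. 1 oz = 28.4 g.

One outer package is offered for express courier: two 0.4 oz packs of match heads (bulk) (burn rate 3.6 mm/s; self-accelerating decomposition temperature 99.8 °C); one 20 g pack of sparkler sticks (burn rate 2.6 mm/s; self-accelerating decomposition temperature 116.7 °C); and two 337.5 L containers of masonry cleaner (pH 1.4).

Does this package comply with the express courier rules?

No

Match heads (bulk): burn rate 3.6 mm/s > 2 mm/s → Group Z4 (Flammable Solid).
The sparkler sticks have burn rate 2.6 mm/s, which is > 2 mm/s, so they are Group Z4 (Flammable Solid).
pH 1.4 meets the Group Z9 criterion (Corrosive), so the masonry cleaner is Group Z9.
Group Z9 quantity: two 337.5 L containers = 675 L.
675 L > 500 L (express courier limit, Group Z9) — over the limit.
Group Z4 net quantity: (two 0.4 oz packs = 22.72 g) + 20 g = 42.72 g.
42.72 g ≤ 50 g (express courier limit, Group Z4) — within limit.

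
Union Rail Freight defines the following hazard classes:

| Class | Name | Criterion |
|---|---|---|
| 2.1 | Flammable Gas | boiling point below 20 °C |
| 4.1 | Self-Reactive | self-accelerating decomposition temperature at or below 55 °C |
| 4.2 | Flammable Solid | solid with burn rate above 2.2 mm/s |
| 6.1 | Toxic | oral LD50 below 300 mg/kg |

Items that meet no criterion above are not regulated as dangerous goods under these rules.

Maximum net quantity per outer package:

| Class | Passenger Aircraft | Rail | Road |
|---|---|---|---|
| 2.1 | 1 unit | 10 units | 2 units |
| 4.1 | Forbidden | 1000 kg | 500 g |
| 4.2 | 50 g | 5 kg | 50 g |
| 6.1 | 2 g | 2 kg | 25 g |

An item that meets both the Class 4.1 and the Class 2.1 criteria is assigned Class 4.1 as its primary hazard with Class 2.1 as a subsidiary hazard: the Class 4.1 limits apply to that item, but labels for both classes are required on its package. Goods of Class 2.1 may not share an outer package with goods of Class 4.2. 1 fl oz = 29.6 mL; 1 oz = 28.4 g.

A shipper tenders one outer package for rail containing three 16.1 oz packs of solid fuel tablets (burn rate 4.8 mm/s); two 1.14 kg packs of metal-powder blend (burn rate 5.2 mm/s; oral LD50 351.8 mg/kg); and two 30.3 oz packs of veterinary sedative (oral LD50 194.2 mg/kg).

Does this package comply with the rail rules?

With burn rate 4.8 mm/s (> 2.2 mm/s), the solid fuel tablets fall in Class 4.2.
With burn rate 5.2 mm/s (> 2.2 mm/s), the metal-powder blend falls in Class 4.2.
Oral LD50 194.2 mg/kg meets the Class 6.1 criterion (Toxic), so the veterinary sedative is Class 6.1.
Class 4.2 net quantity: (three 16.1 oz packs = 1371.72 g) + (two 1.14 kg packs = 2.28 kg) = 3651.72 g.
3651.72 g ≤ 5 kg (rail limit, Class 4.2) — within limit.
Class 6.1 quantity: two 30.3 oz packs = 1721.04 g.
1721.04 g is within the rail limit of 2 kg for Class 6.1.
The segregation rule (Class 2.1 with Class 4.2) does not apply to Class 4.2 with Class 6.1.
Every hazard class is within its rail limit and no segregation rule is violated.

Yes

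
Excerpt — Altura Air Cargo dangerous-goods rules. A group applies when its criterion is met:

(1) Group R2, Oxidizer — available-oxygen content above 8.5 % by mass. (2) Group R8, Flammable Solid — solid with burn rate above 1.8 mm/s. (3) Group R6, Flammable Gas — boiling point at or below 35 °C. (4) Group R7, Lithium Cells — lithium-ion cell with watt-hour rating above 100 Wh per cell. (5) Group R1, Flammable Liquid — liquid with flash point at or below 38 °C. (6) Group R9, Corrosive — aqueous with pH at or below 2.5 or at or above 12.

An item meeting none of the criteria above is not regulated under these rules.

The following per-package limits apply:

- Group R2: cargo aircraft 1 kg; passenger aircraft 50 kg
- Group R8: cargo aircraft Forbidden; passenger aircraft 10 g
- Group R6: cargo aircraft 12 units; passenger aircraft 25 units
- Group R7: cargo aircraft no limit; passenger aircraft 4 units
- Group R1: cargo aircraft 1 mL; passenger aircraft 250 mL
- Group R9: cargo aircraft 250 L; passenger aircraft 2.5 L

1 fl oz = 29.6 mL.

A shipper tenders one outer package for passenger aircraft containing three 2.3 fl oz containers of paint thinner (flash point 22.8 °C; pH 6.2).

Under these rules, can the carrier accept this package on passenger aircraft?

Yes

Flash point 22.8 °C meets the Group R1 criterion (Flammable Liquid), so the paint thinner is Group R1.
Group R1 quantity: three 2.3 fl oz containers = 204.24 mL.
That is within the Group R1 passenger aircraft limit of 250 mL.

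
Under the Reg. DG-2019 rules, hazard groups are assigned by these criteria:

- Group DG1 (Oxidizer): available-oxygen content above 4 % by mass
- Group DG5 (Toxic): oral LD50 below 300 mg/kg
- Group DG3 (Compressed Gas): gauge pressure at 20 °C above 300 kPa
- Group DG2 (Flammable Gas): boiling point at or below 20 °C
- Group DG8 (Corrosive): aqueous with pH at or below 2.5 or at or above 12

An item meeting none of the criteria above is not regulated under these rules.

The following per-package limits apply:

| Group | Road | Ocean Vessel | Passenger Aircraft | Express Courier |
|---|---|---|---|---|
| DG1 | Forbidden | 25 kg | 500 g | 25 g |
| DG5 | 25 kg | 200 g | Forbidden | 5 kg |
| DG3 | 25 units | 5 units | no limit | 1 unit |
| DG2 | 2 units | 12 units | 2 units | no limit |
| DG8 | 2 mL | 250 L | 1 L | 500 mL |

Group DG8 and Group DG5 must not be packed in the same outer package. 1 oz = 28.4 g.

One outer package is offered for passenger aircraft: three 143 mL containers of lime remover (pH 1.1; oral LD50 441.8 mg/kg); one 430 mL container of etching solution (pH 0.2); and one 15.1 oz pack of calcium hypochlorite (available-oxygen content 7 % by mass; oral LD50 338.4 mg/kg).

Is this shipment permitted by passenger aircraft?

With pH 1.1 (≤ 2.5), the lime remover falls in Group DG8.
pH 0.2 meets the Group DG8 criterion (Corrosive), so the etching solution is Group DG8.
The calcium hypochlorite has available-oxygen content 7 % by mass, which is > 4 % by mass, so it is Group DG1 (Oxidizer).
Total Group DG8: (three 143 mL containers = 429 mL) + 430 mL = 859 mL.
That is within the Group DG8 passenger aircraft limit of 1 L.
Group DG1 quantity: one 15.1 oz pack = 428.84 g.
428.84 g ≤ 500 g (passenger aircraft limit, Group DG1) — within limit.
The segregation rule (Group DG8 with Group DG5) does not apply to Group DG8 with Group DG1.
Every hazard group is within its passenger aircraft limit and no segregation rule is violated.

Yes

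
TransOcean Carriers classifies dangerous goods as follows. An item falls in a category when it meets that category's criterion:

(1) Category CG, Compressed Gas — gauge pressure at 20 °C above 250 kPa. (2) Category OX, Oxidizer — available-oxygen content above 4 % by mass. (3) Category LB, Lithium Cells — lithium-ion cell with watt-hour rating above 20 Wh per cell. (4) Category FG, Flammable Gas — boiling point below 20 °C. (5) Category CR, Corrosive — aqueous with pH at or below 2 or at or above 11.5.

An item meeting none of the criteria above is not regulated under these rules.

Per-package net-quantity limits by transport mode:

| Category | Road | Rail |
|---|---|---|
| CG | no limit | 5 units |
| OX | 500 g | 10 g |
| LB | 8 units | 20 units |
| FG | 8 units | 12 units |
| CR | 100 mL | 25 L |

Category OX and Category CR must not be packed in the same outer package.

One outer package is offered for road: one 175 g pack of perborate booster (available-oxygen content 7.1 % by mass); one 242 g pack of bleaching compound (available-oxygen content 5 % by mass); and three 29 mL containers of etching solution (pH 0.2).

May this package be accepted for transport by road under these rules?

No

The perborate booster has available-oxygen content 7.1 % by mass, which is > 4 % by mass, so it is Category OX (Oxidizer).
The bleaching compound has available-oxygen content 5 % by mass, which is > 4 % by mass, so it is Category OX (Oxidizer).
pH 0.2 meets the Category CR criterion (Corrosive), so the etching solution is Category CR.
Total Category OX: 175 g + 242 g = 417 g.
417 g ≤ 500 g (road limit, Category OX) — within limit.
Category CR quantity: three 29 mL containers = 87 mL.
87 mL is within the road limit of 100 mL for Category CR.
Category OX and Category CR may not share an outer package.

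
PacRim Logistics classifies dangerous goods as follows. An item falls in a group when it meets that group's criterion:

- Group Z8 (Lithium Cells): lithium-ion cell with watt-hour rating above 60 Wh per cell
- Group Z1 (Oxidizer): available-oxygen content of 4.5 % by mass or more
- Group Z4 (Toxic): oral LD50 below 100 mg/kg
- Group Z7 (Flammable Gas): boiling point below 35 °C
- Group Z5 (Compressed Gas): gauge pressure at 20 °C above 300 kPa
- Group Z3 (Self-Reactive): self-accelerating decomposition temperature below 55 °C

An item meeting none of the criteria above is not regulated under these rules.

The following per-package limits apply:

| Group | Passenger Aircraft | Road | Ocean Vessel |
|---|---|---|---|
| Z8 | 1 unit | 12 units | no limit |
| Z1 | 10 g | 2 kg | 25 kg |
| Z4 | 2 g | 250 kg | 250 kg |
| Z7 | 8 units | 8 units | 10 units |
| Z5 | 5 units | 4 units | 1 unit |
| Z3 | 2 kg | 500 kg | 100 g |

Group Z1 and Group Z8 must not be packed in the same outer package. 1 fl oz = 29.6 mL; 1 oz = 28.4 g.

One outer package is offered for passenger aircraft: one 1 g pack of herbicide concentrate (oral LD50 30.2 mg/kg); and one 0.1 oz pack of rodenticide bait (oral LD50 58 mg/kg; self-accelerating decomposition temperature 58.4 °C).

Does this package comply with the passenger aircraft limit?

No

The herbicide concentrate has oral LD50 30.2 mg/kg, which is < 100 mg/kg, so it is Group Z4 (Toxic).
Oral LD50 58 mg/kg meets the Group Z4 criterion (Toxic), so the rodenticide bait is Group Z4.
Total Group Z4: 1 g + (one 0.1 oz pack = 2.84 g) = 3.84 g.
3.84 g exceeds the passenger aircraft limit of 2 g for Group Z4.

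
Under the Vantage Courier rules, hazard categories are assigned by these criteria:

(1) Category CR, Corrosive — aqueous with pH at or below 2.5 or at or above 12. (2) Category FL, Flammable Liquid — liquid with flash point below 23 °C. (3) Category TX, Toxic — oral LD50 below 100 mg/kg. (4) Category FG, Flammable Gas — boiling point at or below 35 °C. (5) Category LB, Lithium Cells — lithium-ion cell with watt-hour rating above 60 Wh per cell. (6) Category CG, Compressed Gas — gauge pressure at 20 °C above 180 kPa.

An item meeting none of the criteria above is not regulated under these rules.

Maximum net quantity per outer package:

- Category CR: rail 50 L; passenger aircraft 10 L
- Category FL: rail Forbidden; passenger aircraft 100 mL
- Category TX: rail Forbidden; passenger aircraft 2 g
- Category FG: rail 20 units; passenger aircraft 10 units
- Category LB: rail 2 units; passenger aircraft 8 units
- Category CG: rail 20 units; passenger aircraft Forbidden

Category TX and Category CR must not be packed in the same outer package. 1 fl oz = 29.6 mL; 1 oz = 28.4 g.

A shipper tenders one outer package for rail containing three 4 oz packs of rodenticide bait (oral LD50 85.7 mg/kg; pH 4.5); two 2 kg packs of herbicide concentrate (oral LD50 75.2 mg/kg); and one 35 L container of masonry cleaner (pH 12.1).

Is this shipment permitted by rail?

Oral LD50 85.7 mg/kg meets the Category TX criterion (Toxic), so the rodenticide bait is Category TX.
The herbicide concentrate has oral LD50 75.2 mg/kg, which is < 100 mg/kg, so it is Category TX (Toxic).
Masonry cleaner: pH 12.1 ≥ 12 → Category CR (Corrosive).
Category TX net quantity: (three 4 oz packs = 340.8 g) + (two 2 kg packs = 4 kg) = 4340.8 g.
By rail, Category TX is Forbidden regardless of quantity.
Category CR quantity: 35 L.
That is within the Category CR rail limit of 50 L.
Category TX and Category CR may not share an outer package.

No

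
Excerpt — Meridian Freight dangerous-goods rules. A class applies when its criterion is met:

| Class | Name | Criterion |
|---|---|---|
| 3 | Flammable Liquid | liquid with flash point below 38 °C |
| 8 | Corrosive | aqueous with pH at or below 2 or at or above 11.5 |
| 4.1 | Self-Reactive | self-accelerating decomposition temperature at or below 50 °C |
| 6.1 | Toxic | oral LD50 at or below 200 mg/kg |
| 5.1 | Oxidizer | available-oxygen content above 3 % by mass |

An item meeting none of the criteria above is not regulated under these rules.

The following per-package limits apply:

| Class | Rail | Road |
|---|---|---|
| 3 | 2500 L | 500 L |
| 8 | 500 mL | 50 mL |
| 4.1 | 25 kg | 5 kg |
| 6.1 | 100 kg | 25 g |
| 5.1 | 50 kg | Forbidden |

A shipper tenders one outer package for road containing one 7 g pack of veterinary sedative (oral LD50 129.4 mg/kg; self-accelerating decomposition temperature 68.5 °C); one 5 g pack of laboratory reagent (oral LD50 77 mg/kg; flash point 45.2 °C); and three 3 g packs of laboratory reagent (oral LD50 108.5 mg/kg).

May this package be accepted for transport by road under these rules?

Veterinary sedative: oral LD50 129.4 mg/kg ≤ 200 mg/kg → Class 6.1 (Toxic).
The laboratory reagent has oral LD50 77 mg/kg, which is ≤ 200 mg/kg, so it is Class 6.1 (Toxic).
With oral LD50 108.5 mg/kg (≤ 200 mg/kg), the laboratory reagent falls in Class 6.1.
Class 6.1 net quantity: 7 g + 5 g + (three 3 g packs = 9 g) = 21 g.
21 g is within the road limit of 25 g for Class 6.1.

Yes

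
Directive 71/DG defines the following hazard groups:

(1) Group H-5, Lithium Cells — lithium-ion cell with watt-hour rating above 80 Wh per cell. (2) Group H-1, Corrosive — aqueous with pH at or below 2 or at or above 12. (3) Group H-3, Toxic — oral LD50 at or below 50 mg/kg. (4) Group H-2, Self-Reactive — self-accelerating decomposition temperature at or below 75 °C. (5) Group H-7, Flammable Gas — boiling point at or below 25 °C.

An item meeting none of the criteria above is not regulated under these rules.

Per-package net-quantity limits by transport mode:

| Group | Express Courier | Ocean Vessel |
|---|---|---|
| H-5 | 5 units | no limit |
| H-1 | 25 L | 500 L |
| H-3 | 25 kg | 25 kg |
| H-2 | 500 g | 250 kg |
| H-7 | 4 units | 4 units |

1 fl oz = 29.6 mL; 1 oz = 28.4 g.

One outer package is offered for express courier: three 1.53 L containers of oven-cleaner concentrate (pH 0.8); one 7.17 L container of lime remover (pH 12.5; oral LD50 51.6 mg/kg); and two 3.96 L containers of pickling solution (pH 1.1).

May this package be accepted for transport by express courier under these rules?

With pH 0.8 (≤ 2), the oven-cleaner concentrate falls in Group H-1.
The lime remover has pH 12.5, which is ≥ 12, so it is Group H-1 (Corrosive).
pH 1.1 meets the Group H-1 criterion (Corrosive), so the pickling solution is Group H-1.
Total Group H-1: (three 1.53 L containers = 4.59 L) + 7.17 L + (two 3.96 L containers = 7.92 L) = 19.68 L.
That is within the Group H-1 express courier limit of 25 L.

Yes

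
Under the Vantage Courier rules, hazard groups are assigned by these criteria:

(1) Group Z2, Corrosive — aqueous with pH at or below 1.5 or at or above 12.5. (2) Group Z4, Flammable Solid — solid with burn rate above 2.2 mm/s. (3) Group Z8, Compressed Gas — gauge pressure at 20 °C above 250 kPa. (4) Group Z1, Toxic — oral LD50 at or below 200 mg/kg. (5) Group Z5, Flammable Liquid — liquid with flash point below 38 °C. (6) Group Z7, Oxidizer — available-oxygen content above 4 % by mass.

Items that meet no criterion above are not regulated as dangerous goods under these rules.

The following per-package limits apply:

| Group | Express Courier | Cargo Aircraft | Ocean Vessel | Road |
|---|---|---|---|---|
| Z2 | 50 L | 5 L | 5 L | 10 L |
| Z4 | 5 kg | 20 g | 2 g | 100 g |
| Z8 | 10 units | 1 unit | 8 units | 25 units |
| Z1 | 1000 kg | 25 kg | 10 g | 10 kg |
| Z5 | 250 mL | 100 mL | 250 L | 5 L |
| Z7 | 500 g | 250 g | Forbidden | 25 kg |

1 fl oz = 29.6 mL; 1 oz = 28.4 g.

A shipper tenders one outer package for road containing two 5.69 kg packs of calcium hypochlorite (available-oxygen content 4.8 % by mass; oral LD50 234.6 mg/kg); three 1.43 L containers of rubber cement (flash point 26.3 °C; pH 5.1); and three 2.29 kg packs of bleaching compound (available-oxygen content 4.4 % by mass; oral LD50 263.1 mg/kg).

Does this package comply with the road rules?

Available-oxygen content 4.8 % by mass meets the Group Z7 criterion (Oxidizer), so the calcium hypochlorite is Group Z7.
Rubber cement: flash point 26.3 °C < 38 °C → Group Z5 (Flammable Liquid).
With available-oxygen content 4.4 % by mass (> 4 % by mass), the bleaching compound falls in Group Z7.
Group Z5 quantity: three 1.43 L containers = 4.29 L.
4.29 L is within the road limit of 5 L for Group Z5.
Total Group Z7: (two 5.69 kg packs = 11.38 kg) + (three 2.29 kg packs = 6.87 kg) = 18.25 kg.
18.25 kg ≤ 25 kg (road limit, Group Z7) — within limit.
Every hazard group is within its road limit and no segregation rule is violated.

Yes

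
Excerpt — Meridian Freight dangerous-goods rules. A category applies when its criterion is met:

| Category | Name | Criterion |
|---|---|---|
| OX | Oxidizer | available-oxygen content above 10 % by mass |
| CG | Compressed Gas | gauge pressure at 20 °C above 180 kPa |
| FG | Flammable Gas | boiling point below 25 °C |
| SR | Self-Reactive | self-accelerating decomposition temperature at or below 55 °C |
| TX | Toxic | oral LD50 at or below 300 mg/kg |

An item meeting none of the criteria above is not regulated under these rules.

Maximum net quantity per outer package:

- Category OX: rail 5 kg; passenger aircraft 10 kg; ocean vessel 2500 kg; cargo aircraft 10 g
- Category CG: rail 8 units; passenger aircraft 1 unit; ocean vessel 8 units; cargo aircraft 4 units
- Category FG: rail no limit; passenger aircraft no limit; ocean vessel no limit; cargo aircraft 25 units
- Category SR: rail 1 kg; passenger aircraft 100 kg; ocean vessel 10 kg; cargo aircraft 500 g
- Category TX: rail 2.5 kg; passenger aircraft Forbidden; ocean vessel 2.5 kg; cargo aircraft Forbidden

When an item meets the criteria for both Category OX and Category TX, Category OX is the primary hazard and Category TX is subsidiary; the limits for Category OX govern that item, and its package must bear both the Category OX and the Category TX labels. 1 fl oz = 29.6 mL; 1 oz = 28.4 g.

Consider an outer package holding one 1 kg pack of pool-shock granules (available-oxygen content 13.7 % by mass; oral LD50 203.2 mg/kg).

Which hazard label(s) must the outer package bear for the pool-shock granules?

Available-oxygen content 13.7 % by mass meets the Category OX criterion (Oxidizer), so the pool-shock granules are Category OX.
The pool-shock granules have oral LD50 203.2 mg/kg, which is ≤ 300 mg/kg, so they are Category TX (Toxic).
By the precedence rule Category OX is primary and Category TX is subsidiary, and that rule requires both labels on the package.

Category OX and TX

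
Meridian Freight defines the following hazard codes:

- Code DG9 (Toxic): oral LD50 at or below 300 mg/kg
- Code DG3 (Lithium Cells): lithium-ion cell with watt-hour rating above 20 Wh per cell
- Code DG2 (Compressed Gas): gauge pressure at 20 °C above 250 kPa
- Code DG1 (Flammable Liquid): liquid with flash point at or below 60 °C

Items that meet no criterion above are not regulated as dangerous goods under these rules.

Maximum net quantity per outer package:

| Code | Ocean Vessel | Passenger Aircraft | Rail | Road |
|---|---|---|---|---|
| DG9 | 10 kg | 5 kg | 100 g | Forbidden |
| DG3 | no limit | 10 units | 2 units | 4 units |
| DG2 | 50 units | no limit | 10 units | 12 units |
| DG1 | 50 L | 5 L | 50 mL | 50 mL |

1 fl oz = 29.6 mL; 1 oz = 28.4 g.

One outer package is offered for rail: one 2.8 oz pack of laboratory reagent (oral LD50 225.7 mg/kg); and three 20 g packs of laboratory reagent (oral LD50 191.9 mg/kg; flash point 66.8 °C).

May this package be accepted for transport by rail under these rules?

With oral LD50 225.7 mg/kg (≤ 300 mg/kg), the laboratory reagent falls in Code DG9.
Laboratory reagent: oral LD50 191.9 mg/kg ≤ 300 mg/kg → Code DG9 (Toxic).
Total Code DG9: (one 2.8 oz pack = 79.52 g) + (three 20 g packs = 60 g) = 139.52 g.
That exceeds the Code DG9 rail limit of 100 g.

No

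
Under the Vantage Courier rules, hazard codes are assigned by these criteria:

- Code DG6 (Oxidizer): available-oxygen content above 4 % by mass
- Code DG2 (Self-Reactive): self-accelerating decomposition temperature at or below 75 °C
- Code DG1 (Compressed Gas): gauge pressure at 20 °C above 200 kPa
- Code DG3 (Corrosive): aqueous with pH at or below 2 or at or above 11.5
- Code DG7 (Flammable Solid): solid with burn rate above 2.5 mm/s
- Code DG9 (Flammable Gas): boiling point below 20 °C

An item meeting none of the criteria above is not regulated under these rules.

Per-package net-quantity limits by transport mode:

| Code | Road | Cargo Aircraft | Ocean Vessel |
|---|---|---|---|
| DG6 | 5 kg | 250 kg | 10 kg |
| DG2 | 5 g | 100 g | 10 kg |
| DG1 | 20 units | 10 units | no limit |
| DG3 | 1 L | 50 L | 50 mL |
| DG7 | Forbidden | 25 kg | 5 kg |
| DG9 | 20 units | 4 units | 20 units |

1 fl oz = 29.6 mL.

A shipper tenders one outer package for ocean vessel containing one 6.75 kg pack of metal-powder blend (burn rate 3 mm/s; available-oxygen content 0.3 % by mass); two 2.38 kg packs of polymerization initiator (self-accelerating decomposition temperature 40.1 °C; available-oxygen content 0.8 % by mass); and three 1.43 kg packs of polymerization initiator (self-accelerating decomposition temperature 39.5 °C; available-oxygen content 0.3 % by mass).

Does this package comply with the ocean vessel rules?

Burn rate 3 mm/s meets the Code DG7 criterion (Flammable Solid), so the metal-powder blend is Code DG7.
The polymerization initiator has self-accelerating decomposition temperature 40.1 °C, which is ≤ 75 °C, so it is Code DG2 (Self-Reactive).
Polymerization initiator: self-accelerating decomposition temperature 39.5 °C ≤ 75 °C → Code DG2 (Self-Reactive).
Total Code DG2: (two 2.38 kg packs = 4.76 kg) + (three 1.43 kg packs = 4.29 kg) = 9.05 kg.
9.05 kg ≤ 10 kg (ocean vessel limit, Code DG2) — within limit.
Code DG7 quantity: 6.75 kg.
6.75 kg > 5 kg (ocean vessel limit, Code DG7) — over the limit.

No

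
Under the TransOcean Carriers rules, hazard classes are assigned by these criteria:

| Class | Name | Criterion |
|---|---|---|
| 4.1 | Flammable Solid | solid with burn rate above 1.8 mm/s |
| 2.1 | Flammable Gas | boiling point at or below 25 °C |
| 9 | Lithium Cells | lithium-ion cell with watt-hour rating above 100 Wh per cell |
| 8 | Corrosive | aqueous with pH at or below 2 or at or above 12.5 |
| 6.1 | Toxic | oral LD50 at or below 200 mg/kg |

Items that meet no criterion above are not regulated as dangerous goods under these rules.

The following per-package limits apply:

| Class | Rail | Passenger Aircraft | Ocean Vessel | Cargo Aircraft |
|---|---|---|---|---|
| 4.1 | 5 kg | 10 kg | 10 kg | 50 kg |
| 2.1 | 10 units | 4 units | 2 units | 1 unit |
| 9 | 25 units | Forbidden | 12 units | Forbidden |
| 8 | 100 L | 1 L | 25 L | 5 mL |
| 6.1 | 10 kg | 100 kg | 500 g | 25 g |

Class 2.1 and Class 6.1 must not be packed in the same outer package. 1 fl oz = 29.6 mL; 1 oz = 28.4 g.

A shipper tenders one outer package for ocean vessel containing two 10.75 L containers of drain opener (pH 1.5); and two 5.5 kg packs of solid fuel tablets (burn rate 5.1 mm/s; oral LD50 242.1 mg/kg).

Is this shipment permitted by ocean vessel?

No

pH 1.5 meets the Class 8 criterion (Corrosive), so the drain opener is Class 8.
Solid fuel tablets: burn rate 5.1 mm/s > 1.8 mm/s → Class 4.1 (Flammable Solid).
Class 4.1 quantity: two 5.5 kg packs = 11 kg.
11 kg exceeds the ocean vessel limit of 10 kg for Class 4.1.
Class 8 quantity: two 10.75 L containers = 21.5 L.
That is within the Class 8 ocean vessel limit of 25 L.
The segregation rule (Class 2.1 with Class 6.1) does not apply to Class 4.1 with Class 8.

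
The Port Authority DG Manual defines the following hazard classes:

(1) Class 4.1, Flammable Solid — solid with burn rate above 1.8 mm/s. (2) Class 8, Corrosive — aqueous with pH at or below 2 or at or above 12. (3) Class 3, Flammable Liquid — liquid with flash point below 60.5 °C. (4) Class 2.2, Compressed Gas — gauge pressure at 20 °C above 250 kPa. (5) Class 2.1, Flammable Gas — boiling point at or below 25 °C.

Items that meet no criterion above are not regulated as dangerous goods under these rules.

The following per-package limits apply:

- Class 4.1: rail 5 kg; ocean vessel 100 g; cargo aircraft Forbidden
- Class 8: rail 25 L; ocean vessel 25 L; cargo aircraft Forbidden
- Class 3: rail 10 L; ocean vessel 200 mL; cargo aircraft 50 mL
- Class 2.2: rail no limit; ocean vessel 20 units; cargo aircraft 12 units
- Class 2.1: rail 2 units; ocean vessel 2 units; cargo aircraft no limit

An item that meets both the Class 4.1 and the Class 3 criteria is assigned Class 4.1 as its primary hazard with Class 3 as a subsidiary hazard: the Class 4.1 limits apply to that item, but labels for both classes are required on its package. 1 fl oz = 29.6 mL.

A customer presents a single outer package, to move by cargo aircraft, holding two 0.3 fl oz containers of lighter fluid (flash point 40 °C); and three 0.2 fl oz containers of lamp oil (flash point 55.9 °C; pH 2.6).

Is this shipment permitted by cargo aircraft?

Yes

Flash point 40 °C meets the Class 3 criterion (Flammable Liquid), so the lighter fluid is Class 3.
With flash point 55.9 °C (< 60.5 °C), the lamp oil falls in Class 3.
Class 3 net quantity: (two 0.3 fl oz containers = 17.76 mL) + (three 0.2 fl oz containers = 17.76 mL) = 35.52 mL.
35.52 mL ≤ 50 mL (cargo aircraft limit, Class 3) — within limit.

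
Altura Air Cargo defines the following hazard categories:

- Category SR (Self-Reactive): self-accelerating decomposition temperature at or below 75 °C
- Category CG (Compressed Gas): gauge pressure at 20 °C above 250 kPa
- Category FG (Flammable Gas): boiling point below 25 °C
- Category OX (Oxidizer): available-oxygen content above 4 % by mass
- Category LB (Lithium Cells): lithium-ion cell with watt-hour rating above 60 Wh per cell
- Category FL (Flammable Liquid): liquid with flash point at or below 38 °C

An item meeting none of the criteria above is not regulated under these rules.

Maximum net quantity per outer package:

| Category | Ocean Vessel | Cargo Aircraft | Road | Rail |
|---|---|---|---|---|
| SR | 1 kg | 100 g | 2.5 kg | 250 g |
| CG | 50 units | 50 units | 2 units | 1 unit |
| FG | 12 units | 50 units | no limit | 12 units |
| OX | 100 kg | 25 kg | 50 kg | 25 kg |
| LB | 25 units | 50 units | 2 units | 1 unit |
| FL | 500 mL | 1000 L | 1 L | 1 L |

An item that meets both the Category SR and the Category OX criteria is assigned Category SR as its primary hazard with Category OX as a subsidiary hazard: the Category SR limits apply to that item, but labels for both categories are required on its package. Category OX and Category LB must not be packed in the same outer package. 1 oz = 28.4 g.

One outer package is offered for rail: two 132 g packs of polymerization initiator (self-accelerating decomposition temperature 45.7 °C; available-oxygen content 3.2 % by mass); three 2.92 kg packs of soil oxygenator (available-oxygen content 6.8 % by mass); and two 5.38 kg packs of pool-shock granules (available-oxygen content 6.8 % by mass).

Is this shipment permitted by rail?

No

Polymerization initiator: self-accelerating decomposition temperature 45.7 °C ≤ 75 °C → Category SR (Self-Reactive).
Available-oxygen content 6.8 % by mass meets the Category OX criterion (Oxidizer), so the soil oxygenator is Category OX.
With available-oxygen content 6.8 % by mass (> 4 % by mass), the pool-shock granules fall in Category OX.
Category SR quantity: two 132 g packs = 264 g.
264 g > 250 g (rail limit, Category SR) — over the limit.
Total Category OX: (three 2.92 kg packs = 8.76 kg) + (two 5.38 kg packs = 10.76 kg) = 19.52 kg.
That is within the Category OX rail limit of 25 kg.
The segregation rule (Category OX with Category LB) does not apply to Category SR with Category OX.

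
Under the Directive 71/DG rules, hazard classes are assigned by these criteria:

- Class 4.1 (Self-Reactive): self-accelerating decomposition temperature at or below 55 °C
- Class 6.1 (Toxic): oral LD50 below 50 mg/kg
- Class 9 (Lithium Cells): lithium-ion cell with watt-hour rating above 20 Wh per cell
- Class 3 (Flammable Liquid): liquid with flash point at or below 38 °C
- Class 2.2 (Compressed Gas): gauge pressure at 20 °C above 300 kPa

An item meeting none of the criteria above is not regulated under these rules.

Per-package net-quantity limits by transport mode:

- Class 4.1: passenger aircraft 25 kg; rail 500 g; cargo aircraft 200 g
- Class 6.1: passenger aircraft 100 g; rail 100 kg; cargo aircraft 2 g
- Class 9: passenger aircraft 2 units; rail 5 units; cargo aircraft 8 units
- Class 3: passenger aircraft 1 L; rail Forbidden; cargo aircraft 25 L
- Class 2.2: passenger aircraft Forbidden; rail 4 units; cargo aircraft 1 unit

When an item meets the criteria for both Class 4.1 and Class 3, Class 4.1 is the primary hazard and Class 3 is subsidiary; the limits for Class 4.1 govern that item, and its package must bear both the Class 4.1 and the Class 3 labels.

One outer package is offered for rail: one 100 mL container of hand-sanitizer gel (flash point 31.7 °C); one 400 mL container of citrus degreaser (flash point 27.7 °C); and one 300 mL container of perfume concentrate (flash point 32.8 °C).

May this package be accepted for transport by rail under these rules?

With flash point 31.7 °C (≤ 38 °C), the hand-sanitizer gel falls in Class 3.
Flash point 27.7 °C meets the Class 3 criterion (Flammable Liquid), so the citrus degreaser is Class 3.
The perfume concentrate has flash point 32.8 °C, which is ≤ 38 °C, so it is Class 3 (Flammable Liquid).
Total Class 3: 100 mL + 400 mL + 300 mL = 800 mL.
Class 3 is Forbidden by rail.

No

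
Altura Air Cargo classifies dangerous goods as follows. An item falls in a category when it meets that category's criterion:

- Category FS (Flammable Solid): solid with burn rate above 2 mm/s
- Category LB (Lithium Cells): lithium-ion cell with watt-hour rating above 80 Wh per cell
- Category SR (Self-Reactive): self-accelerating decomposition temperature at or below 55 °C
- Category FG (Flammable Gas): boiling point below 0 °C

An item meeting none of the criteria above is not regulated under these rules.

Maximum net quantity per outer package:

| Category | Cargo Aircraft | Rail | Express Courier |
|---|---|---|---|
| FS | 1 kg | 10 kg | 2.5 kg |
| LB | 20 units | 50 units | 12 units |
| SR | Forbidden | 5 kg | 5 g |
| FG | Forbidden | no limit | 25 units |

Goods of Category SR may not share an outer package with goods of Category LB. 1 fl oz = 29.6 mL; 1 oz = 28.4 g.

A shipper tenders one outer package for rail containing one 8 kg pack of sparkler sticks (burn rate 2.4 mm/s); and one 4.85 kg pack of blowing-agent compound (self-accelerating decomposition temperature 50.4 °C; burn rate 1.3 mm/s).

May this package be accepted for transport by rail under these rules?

Burn rate 2.4 mm/s meets the Category FS criterion (Flammable Solid), so the sparkler sticks are Category FS.
With self-accelerating decomposition temperature 50.4 °C (≤ 55 °C), the blowing-agent compound falls in Category SR.
Category SR quantity: 4.85 kg.
That is within the Category SR rail limit of 5 kg.
Category FS quantity: 8 kg.
8 kg is within the rail limit of 10 kg for Category FS.
The segregation rule (Category SR with Category LB) does not apply to Category SR with Category FS.
Every hazard category is within its rail limit and no segregation rule is violated.

Yes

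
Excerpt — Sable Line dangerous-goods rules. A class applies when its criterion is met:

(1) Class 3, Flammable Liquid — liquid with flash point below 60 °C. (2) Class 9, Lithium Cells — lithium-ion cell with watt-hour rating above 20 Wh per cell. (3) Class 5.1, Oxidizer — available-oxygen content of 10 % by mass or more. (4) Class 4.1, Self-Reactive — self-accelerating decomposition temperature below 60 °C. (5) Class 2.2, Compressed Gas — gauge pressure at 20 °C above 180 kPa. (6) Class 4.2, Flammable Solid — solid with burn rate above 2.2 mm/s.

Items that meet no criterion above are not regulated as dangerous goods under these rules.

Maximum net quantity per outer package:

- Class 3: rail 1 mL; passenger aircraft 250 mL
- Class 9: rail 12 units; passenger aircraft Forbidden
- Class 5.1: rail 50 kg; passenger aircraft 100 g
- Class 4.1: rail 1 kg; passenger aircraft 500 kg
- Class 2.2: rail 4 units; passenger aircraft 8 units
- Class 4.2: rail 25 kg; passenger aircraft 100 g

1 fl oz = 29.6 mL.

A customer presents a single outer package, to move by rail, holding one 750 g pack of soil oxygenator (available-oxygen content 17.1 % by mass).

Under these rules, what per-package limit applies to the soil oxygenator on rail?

50 kg

With available-oxygen content 17.1 % by mass (≥ 10 % by mass), the soil oxygenator falls in Class 5.1.
The rail limit for Class 5.1 is 50 kg.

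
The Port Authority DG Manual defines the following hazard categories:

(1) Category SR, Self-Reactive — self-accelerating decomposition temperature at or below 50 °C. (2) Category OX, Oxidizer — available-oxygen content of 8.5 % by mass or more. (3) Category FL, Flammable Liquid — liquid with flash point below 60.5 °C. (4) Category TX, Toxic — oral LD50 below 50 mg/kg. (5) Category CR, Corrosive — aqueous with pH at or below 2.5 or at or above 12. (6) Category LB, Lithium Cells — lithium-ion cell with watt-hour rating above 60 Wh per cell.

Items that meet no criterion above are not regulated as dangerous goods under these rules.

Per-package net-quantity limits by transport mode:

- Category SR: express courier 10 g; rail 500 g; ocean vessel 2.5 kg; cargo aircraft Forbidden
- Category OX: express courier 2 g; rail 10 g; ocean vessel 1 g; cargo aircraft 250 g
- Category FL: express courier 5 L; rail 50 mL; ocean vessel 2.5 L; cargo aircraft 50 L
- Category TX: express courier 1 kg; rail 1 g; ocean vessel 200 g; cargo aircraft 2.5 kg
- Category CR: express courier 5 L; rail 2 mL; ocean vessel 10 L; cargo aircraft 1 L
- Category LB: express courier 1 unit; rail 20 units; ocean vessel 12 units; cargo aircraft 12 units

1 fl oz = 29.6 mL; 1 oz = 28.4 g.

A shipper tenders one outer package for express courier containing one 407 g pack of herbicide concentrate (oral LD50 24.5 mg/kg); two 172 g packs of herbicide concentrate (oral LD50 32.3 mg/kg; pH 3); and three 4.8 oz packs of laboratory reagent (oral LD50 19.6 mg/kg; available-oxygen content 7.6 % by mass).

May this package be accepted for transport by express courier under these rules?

With oral LD50 24.5 mg/kg (< 50 mg/kg), the herbicide concentrate falls in Category TX.
With oral LD50 32.3 mg/kg (< 50 mg/kg), the herbicide concentrate falls in Category TX.
Oral LD50 19.6 mg/kg meets the Category TX criterion (Toxic), so the laboratory reagent is Category TX.
Total Category TX: 407 g + (two 172 g packs = 344 g) + (three 4.8 oz packs = 408.96 g) = 1159.96 g.
1159.96 g exceeds the express courier limit of 1 kg for Category TX.

No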